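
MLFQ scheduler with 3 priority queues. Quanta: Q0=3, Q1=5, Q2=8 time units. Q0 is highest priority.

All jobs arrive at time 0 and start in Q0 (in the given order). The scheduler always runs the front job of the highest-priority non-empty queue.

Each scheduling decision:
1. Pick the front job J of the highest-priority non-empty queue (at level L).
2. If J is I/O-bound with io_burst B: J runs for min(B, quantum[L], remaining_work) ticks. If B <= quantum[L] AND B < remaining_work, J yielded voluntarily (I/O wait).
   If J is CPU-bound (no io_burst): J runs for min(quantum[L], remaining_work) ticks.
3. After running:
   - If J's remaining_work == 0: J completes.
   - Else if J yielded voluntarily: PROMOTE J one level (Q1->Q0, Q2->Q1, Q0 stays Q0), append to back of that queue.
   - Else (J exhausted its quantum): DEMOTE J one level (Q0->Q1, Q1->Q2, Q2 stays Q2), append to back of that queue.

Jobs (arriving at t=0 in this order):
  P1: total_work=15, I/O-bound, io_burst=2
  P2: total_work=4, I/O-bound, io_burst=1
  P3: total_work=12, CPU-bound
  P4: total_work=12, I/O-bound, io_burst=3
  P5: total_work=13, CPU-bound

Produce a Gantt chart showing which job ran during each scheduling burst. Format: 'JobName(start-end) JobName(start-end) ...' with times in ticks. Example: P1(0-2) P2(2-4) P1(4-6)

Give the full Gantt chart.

t=0-2: P1@Q0 runs 2, rem=13, I/O yield, promote→Q0. Q0=[P2,P3,P4,P5,P1] Q1=[] Q2=[]
t=2-3: P2@Q0 runs 1, rem=3, I/O yield, promote→Q0. Q0=[P3,P4,P5,P1,P2] Q1=[] Q2=[]
t=3-6: P3@Q0 runs 3, rem=9, quantum used, demote→Q1. Q0=[P4,P5,P1,P2] Q1=[P3] Q2=[]
t=6-9: P4@Q0 runs 3, rem=9, I/O yield, promote→Q0. Q0=[P5,P1,P2,P4] Q1=[P3] Q2=[]
t=9-12: P5@Q0 runs 3, rem=10, quantum used, demote→Q1. Q0=[P1,P2,P4] Q1=[P3,P5] Q2=[]
t=12-14: P1@Q0 runs 2, rem=11, I/O yield, promote→Q0. Q0=[P2,P4,P1] Q1=[P3,P5] Q2=[]
t=14-15: P2@Q0 runs 1, rem=2, I/O yield, promote→Q0. Q0=[P4,P1,P2] Q1=[P3,P5] Q2=[]
t=15-18: P4@Q0 runs 3, rem=6, I/O yield, promote→Q0. Q0=[P1,P2,P4] Q1=[P3,P5] Q2=[]
t=18-20: P1@Q0 runs 2, rem=9, I/O yield, promote→Q0. Q0=[P2,P4,P1] Q1=[P3,P5] Q2=[]
t=20-21: P2@Q0 runs 1, rem=1, I/O yield, promote→Q0. Q0=[P4,P1,P2] Q1=[P3,P5] Q2=[]
t=21-24: P4@Q0 runs 3, rem=3, I/O yield, promote→Q0. Q0=[P1,P2,P4] Q1=[P3,P5] Q2=[]
t=24-26: P1@Q0 runs 2, rem=7, I/O yield, promote→Q0. Q0=[P2,P4,P1] Q1=[P3,P5] Q2=[]
t=26-27: P2@Q0 runs 1, rem=0, completes. Q0=[P4,P1] Q1=[P3,P5] Q2=[]
t=27-30: P4@Q0 runs 3, rem=0, completes. Q0=[P1] Q1=[P3,P5] Q2=[]
t=30-32: P1@Q0 runs 2, rem=5, I/O yield, promote→Q0. Q0=[P1] Q1=[P3,P5] Q2=[]
t=32-34: P1@Q0 runs 2, rem=3, I/O yield, promote→Q0. Q0=[P1] Q1=[P3,P5] Q2=[]
t=34-36: P1@Q0 runs 2, rem=1, I/O yield, promote→Q0. Q0=[P1] Q1=[P3,P5] Q2=[]
t=36-37: P1@Q0 runs 1, rem=0, completes. Q0=[] Q1=[P3,P5] Q2=[]
t=37-42: P3@Q1 runs 5, rem=4, quantum used, demote→Q2. Q0=[] Q1=[P5] Q2=[P3]
t=42-47: P5@Q1 runs 5, rem=5, quantum used, demote→Q2. Q0=[] Q1=[] Q2=[P3,P5]
t=47-51: P3@Q2 runs 4, rem=0, completes. Q0=[] Q1=[] Q2=[P5]
t=51-56: P5@Q2 runs 5, rem=0, completes. Q0=[] Q1=[] Q2=[]

Answer: P1(0-2) P2(2-3) P3(3-6) P4(6-9) P5(9-12) P1(12-14) P2(14-15) P4(15-18) P1(18-20) P2(20-21) P4(21-24) P1(24-26) P2(26-27) P4(27-30) P1(30-32) P1(32-34) P1(34-36) P1(36-37) P3(37-42) P5(42-47) P3(47-51) P5(51-56)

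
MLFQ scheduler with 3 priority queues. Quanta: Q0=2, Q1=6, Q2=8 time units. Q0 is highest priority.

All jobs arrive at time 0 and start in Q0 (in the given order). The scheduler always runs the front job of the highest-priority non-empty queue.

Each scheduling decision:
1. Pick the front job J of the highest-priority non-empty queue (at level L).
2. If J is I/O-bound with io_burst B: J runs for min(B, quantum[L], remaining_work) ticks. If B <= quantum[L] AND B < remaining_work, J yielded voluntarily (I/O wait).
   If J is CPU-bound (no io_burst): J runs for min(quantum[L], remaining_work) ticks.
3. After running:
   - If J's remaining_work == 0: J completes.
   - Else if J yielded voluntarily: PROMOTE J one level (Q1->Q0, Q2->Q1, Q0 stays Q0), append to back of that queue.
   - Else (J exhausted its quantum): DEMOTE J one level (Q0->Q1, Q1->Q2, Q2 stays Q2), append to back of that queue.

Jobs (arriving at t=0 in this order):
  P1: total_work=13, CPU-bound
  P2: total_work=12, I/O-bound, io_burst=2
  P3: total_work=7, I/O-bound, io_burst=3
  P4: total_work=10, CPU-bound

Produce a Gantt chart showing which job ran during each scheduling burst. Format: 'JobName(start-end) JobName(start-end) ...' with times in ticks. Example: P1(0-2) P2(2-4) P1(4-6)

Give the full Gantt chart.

Answer: P1(0-2) P2(2-4) P3(4-6) P4(6-8) P2(8-10) P2(10-12) P2(12-14) P2(14-16) P2(16-18) P1(18-24) P3(24-27) P3(27-29) P4(29-35) P1(35-40) P4(40-42)

Derivation:
t=0-2: P1@Q0 runs 2, rem=11, quantum used, demote→Q1. Q0=[P2,P3,P4] Q1=[P1] Q2=[]
t=2-4: P2@Q0 runs 2, rem=10, I/O yield, promote→Q0. Q0=[P3,P4,P2] Q1=[P1] Q2=[]
t=4-6: P3@Q0 runs 2, rem=5, quantum used, demote→Q1. Q0=[P4,P2] Q1=[P1,P3] Q2=[]
t=6-8: P4@Q0 runs 2, rem=8, quantum used, demote→Q1. Q0=[P2] Q1=[P1,P3,P4] Q2=[]
t=8-10: P2@Q0 runs 2, rem=8, I/O yield, promote→Q0. Q0=[P2] Q1=[P1,P3,P4] Q2=[]
t=10-12: P2@Q0 runs 2, rem=6, I/O yield, promote→Q0. Q0=[P2] Q1=[P1,P3,P4] Q2=[]
t=12-14: P2@Q0 runs 2, rem=4, I/O yield, promote→Q0. Q0=[P2] Q1=[P1,P3,P4] Q2=[]
t=14-16: P2@Q0 runs 2, rem=2, I/O yield, promote→Q0. Q0=[P2] Q1=[P1,P3,P4] Q2=[]
t=16-18: P2@Q0 runs 2, rem=0, completes. Q0=[] Q1=[P1,P3,P4] Q2=[]
t=18-24: P1@Q1 runs 6, rem=5, quantum used, demote→Q2. Q0=[] Q1=[P3,P4] Q2=[P1]
t=24-27: P3@Q1 runs 3, rem=2, I/O yield, promote→Q0. Q0=[P3] Q1=[P4] Q2=[P1]
t=27-29: P3@Q0 runs 2, rem=0, completes. Q0=[] Q1=[P4] Q2=[P1]
t=29-35: P4@Q1 runs 6, rem=2, quantum used, demote→Q2. Q0=[] Q1=[] Q2=[P1,P4]
t=35-40: P1@Q2 runs 5, rem=0, completes. Q0=[] Q1=[] Q2=[P4]
t=40-42: P4@Q2 runs 2, rem=0, completes. Q0=[] Q1=[] Q2=[]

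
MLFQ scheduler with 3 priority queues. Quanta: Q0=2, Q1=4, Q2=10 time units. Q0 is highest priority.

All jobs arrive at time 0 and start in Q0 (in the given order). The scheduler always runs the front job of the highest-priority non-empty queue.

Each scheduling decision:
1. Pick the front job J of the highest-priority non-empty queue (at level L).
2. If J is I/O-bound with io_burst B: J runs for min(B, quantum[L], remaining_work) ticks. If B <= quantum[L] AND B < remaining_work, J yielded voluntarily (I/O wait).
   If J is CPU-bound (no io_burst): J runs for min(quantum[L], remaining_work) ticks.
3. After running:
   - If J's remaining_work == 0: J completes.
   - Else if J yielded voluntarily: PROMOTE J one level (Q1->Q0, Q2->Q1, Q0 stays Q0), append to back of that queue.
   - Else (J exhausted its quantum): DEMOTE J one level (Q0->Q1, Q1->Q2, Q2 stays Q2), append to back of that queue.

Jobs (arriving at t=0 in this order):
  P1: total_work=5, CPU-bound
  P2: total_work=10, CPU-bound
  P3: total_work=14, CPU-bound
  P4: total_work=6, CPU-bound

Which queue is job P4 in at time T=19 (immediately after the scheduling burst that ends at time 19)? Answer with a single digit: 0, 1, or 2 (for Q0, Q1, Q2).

t=0-2: P1@Q0 runs 2, rem=3, quantum used, demote→Q1. Q0=[P2,P3,P4] Q1=[P1] Q2=[]
t=2-4: P2@Q0 runs 2, rem=8, quantum used, demote→Q1. Q0=[P3,P4] Q1=[P1,P2] Q2=[]
t=4-6: P3@Q0 runs 2, rem=12, quantum used, demote→Q1. Q0=[P4] Q1=[P1,P2,P3] Q2=[]
t=6-8: P4@Q0 runs 2, rem=4, quantum used, demote→Q1. Q0=[] Q1=[P1,P2,P3,P4] Q2=[]
t=8-11: P1@Q1 runs 3, rem=0, completes. Q0=[] Q1=[P2,P3,P4] Q2=[]
t=11-15: P2@Q1 runs 4, rem=4, quantum used, demote→Q2. Q0=[] Q1=[P3,P4] Q2=[P2]
t=15-19: P3@Q1 runs 4, rem=8, quantum used, demote→Q2. Q0=[] Q1=[P4] Q2=[P2,P3]
t=19-23: P4@Q1 runs 4, rem=0, completes. Q0=[] Q1=[] Q2=[P2,P3]
t=23-27: P2@Q2 runs 4, rem=0, completes. Q0=[] Q1=[] Q2=[P3]
t=27-35: P3@Q2 runs 8, rem=0, completes. Q0=[] Q1=[] Q2=[]

Answer: 1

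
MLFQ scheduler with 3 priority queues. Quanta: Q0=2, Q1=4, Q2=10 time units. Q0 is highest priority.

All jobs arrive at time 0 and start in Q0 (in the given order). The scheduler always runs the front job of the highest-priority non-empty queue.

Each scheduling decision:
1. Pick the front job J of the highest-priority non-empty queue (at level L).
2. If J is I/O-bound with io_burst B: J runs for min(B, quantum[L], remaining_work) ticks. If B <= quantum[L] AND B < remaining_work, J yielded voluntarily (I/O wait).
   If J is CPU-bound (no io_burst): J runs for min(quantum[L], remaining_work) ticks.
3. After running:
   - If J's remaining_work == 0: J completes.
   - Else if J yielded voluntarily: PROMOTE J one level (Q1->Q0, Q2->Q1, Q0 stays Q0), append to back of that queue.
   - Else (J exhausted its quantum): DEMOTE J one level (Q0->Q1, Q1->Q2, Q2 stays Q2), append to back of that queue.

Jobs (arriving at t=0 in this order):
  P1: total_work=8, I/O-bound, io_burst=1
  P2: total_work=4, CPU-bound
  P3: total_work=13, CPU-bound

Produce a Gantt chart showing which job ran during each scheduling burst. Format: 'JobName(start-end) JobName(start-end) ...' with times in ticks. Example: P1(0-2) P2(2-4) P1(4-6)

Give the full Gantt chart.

t=0-1: P1@Q0 runs 1, rem=7, I/O yield, promote→Q0. Q0=[P2,P3,P1] Q1=[] Q2=[]
t=1-3: P2@Q0 runs 2, rem=2, quantum used, demote→Q1. Q0=[P3,P1] Q1=[P2] Q2=[]
t=3-5: P3@Q0 runs 2, rem=11, quantum used, demote→Q1. Q0=[P1] Q1=[P2,P3] Q2=[]
t=5-6: P1@Q0 runs 1, rem=6, I/O yield, promote→Q0. Q0=[P1] Q1=[P2,P3] Q2=[]
t=6-7: P1@Q0 runs 1, rem=5, I/O yield, promote→Q0. Q0=[P1] Q1=[P2,P3] Q2=[]
t=7-8: P1@Q0 runs 1, rem=4, I/O yield, promote→Q0. Q0=[P1] Q1=[P2,P3] Q2=[]
t=8-9: P1@Q0 runs 1, rem=3, I/O yield, promote→Q0. Q0=[P1] Q1=[P2,P3] Q2=[]
t=9-10: P1@Q0 runs 1, rem=2, I/O yield, promote→Q0. Q0=[P1] Q1=[P2,P3] Q2=[]
t=10-11: P1@Q0 runs 1, rem=1, I/O yield, promote→Q0. Q0=[P1] Q1=[P2,P3] Q2=[]
t=11-12: P1@Q0 runs 1, rem=0, completes. Q0=[] Q1=[P2,P3] Q2=[]
t=12-14: P2@Q1 runs 2, rem=0, completes. Q0=[] Q1=[P3] Q2=[]
t=14-18: P3@Q1 runs 4, rem=7, quantum used, demote→Q2. Q0=[] Q1=[] Q2=[P3]
t=18-25: P3@Q2 runs 7, rem=0, completes. Q0=[] Q1=[] Q2=[]

Answer: P1(0-1) P2(1-3) P3(3-5) P1(5-6) P1(6-7) P1(7-8) P1(8-9) P1(9-10) P1(10-11) P1(11-12) P2(12-14) P3(14-18) P3(18-25)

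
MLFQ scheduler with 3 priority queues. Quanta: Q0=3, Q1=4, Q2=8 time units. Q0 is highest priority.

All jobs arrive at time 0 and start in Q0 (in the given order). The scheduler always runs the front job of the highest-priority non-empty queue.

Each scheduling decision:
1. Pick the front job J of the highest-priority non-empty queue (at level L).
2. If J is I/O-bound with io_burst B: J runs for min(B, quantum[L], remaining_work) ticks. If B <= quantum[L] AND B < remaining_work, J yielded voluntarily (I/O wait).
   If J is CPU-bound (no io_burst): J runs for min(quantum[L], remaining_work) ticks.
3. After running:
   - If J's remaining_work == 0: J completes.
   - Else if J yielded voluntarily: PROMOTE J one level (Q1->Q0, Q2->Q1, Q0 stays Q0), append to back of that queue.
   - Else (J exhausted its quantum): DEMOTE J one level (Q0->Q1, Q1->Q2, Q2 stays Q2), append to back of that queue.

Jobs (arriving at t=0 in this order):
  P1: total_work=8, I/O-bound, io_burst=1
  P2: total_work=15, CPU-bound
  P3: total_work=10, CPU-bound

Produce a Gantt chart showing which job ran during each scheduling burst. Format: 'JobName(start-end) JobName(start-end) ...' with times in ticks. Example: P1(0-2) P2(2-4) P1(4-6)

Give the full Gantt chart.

t=0-1: P1@Q0 runs 1, rem=7, I/O yield, promote→Q0. Q0=[P2,P3,P1] Q1=[] Q2=[]
t=1-4: P2@Q0 runs 3, rem=12, quantum used, demote→Q1. Q0=[P3,P1] Q1=[P2] Q2=[]
t=4-7: P3@Q0 runs 3, rem=7, quantum used, demote→Q1. Q0=[P1] Q1=[P2,P3] Q2=[]
t=7-8: P1@Q0 runs 1, rem=6, I/O yield, promote→Q0. Q0=[P1] Q1=[P2,P3] Q2=[]
t=8-9: P1@Q0 runs 1, rem=5, I/O yield, promote→Q0. Q0=[P1] Q1=[P2,P3] Q2=[]
t=9-10: P1@Q0 runs 1, rem=4, I/O yield, promote→Q0. Q0=[P1] Q1=[P2,P3] Q2=[]
t=10-11: P1@Q0 runs 1, rem=3, I/O yield, promote→Q0. Q0=[P1] Q1=[P2,P3] Q2=[]
t=11-12: P1@Q0 runs 1, rem=2, I/O yield, promote→Q0. Q0=[P1] Q1=[P2,P3] Q2=[]
t=12-13: P1@Q0 runs 1, rem=1, I/O yield, promote→Q0. Q0=[P1] Q1=[P2,P3] Q2=[]
t=13-14: P1@Q0 runs 1, rem=0, completes. Q0=[] Q1=[P2,P3] Q2=[]
t=14-18: P2@Q1 runs 4, rem=8, quantum used, demote→Q2. Q0=[] Q1=[P3] Q2=[P2]
t=18-22: P3@Q1 runs 4, rem=3, quantum used, demote→Q2. Q0=[] Q1=[] Q2=[P2,P3]
t=22-30: P2@Q2 runs 8, rem=0, completes. Q0=[] Q1=[] Q2=[P3]
t=30-33: P3@Q2 runs 3, rem=0, completes. Q0=[] Q1=[] Q2=[]

Answer: P1(0-1) P2(1-4) P3(4-7) P1(7-8) P1(8-9) P1(9-10) P1(10-11) P1(11-12) P1(12-13) P1(13-14) P2(14-18) P3(18-22) P2(22-30) P3(30-33)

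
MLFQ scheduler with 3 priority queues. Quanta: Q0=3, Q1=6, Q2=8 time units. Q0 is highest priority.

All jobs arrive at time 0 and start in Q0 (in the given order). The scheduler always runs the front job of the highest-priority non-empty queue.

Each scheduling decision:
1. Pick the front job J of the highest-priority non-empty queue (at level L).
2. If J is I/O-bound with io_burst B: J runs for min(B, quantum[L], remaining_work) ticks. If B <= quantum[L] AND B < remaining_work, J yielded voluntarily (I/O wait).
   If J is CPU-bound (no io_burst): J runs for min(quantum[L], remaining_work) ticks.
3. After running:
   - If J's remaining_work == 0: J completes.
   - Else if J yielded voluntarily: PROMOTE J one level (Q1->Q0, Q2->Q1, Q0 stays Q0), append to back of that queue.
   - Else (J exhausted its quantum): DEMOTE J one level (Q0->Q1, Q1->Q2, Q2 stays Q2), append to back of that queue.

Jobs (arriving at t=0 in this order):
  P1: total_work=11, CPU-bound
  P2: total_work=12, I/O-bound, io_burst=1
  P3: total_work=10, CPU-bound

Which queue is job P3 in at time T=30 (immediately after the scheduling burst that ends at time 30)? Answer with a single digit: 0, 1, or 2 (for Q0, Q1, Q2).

Answer: 2

Derivation:
t=0-3: P1@Q0 runs 3, rem=8, quantum used, demote→Q1. Q0=[P2,P3] Q1=[P1] Q2=[]
t=3-4: P2@Q0 runs 1, rem=11, I/O yield, promote→Q0. Q0=[P3,P2] Q1=[P1] Q2=[]
t=4-7: P3@Q0 runs 3, rem=7, quantum used, demote→Q1. Q0=[P2] Q1=[P1,P3] Q2=[]
t=7-8: P2@Q0 runs 1, rem=10, I/O yield, promote→Q0. Q0=[P2] Q1=[P1,P3] Q2=[]
t=8-9: P2@Q0 runs 1, rem=9, I/O yield, promote→Q0. Q0=[P2] Q1=[P1,P3] Q2=[]
t=9-10: P2@Q0 runs 1, rem=8, I/O yield, promote→Q0. Q0=[P2] Q1=[P1,P3] Q2=[]
t=10-11: P2@Q0 runs 1, rem=7, I/O yield, promote→Q0. Q0=[P2] Q1=[P1,P3] Q2=[]
t=11-12: P2@Q0 runs 1, rem=6, I/O yield, promote→Q0. Q0=[P2] Q1=[P1,P3] Q2=[]
t=12-13: P2@Q0 runs 1, rem=5, I/O yield, promote→Q0. Q0=[P2] Q1=[P1,P3] Q2=[]
t=13-14: P2@Q0 runs 1, rem=4, I/O yield, promote→Q0. Q0=[P2] Q1=[P1,P3] Q2=[]
t=14-15: P2@Q0 runs 1, rem=3, I/O yield, promote→Q0. Q0=[P2] Q1=[P1,P3] Q2=[]
t=15-16: P2@Q0 runs 1, rem=2, I/O yield, promote→Q0. Q0=[P2] Q1=[P1,P3] Q2=[]
t=16-17: P2@Q0 runs 1, rem=1, I/O yield, promote→Q0. Q0=[P2] Q1=[P1,P3] Q2=[]
t=17-18: P2@Q0 runs 1, rem=0, completes. Q0=[] Q1=[P1,P3] Q2=[]
t=18-24: P1@Q1 runs 6, rem=2, quantum used, demote→Q2. Q0=[] Q1=[P3] Q2=[P1]
t=24-30: P3@Q1 runs 6, rem=1, quantum used, demote→Q2. Q0=[] Q1=[] Q2=[P1,P3]
t=30-32: P1@Q2 runs 2, rem=0, completes. Q0=[] Q1=[] Q2=[P3]
t=32-33: P3@Q2 runs 1, rem=0, completes. Q0=[] Q1=[] Q2=[]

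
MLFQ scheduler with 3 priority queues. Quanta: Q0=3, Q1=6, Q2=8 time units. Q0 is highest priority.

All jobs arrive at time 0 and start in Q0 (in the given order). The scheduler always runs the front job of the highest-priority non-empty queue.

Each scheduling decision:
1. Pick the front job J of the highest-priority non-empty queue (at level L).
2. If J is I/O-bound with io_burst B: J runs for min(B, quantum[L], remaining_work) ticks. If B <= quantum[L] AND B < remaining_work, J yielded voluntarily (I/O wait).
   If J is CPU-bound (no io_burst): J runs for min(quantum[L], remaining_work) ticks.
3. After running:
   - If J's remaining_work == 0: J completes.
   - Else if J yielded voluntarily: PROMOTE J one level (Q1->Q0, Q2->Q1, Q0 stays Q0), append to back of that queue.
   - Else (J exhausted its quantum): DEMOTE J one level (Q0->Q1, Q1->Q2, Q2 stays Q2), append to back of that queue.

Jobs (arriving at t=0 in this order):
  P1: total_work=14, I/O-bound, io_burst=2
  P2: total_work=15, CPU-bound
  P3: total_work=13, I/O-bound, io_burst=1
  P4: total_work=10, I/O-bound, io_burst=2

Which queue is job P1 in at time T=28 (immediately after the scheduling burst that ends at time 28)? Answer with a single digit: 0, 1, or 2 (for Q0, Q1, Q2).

t=0-2: P1@Q0 runs 2, rem=12, I/O yield, promote→Q0. Q0=[P2,P3,P4,P1] Q1=[] Q2=[]
t=2-5: P2@Q0 runs 3, rem=12, quantum used, demote→Q1. Q0=[P3,P4,P1] Q1=[P2] Q2=[]
t=5-6: P3@Q0 runs 1, rem=12, I/O yield, promote→Q0. Q0=[P4,P1,P3] Q1=[P2] Q2=[]
t=6-8: P4@Q0 runs 2, rem=8, I/O yield, promote→Q0. Q0=[P1,P3,P4] Q1=[P2] Q2=[]
t=8-10: P1@Q0 runs 2, rem=10, I/O yield, promote→Q0. Q0=[P3,P4,P1] Q1=[P2] Q2=[]
t=10-11: P3@Q0 runs 1, rem=11, I/O yield, promote→Q0. Q0=[P4,P1,P3] Q1=[P2] Q2=[]
t=11-13: P4@Q0 runs 2, rem=6, I/O yield, promote→Q0. Q0=[P1,P3,P4] Q1=[P2] Q2=[]
t=13-15: P1@Q0 runs 2, rem=8, I/O yield, promote→Q0. Q0=[P3,P4,P1] Q1=[P2] Q2=[]
t=15-16: P3@Q0 runs 1, rem=10, I/O yield, promote→Q0. Q0=[P4,P1,P3] Q1=[P2] Q2=[]
t=16-18: P4@Q0 runs 2, rem=4, I/O yield, promote→Q0. Q0=[P1,P3,P4] Q1=[P2] Q2=[]
t=18-20: P1@Q0 runs 2, rem=6, I/O yield, promote→Q0. Q0=[P3,P4,P1] Q1=[P2] Q2=[]
t=20-21: P3@Q0 runs 1, rem=9, I/O yield, promote→Q0. Q0=[P4,P1,P3] Q1=[P2] Q2=[]
t=21-23: P4@Q0 runs 2, rem=2, I/O yield, promote→Q0. Q0=[P1,P3,P4] Q1=[P2] Q2=[]
t=23-25: P1@Q0 runs 2, rem=4, I/O yield, promote→Q0. Q0=[P3,P4,P1] Q1=[P2] Q2=[]
t=25-26: P3@Q0 runs 1, rem=8, I/O yield, promote→Q0. Q0=[P4,P1,P3] Q1=[P2] Q2=[]
t=26-28: P4@Q0 runs 2, rem=0, completes. Q0=[P1,P3] Q1=[P2] Q2=[]
t=28-30: P1@Q0 runs 2, rem=2, I/O yield, promote→Q0. Q0=[P3,P1] Q1=[P2] Q2=[]
t=30-31: P3@Q0 runs 1, rem=7, I/O yield, promote→Q0. Q0=[P1,P3] Q1=[P2] Q2=[]
t=31-33: P1@Q0 runs 2, rem=0, completes. Q0=[P3] Q1=[P2] Q2=[]
t=33-34: P3@Q0 runs 1, rem=6, I/O yield, promote→Q0. Q0=[P3] Q1=[P2] Q2=[]
t=34-35: P3@Q0 runs 1, rem=5, I/O yield, promote→Q0. Q0=[P3] Q1=[P2] Q2=[]
t=35-36: P3@Q0 runs 1, rem=4, I/O yield, promote→Q0. Q0=[P3] Q1=[P2] Q2=[]
t=36-37: P3@Q0 runs 1, rem=3, I/O yield, promote→Q0. Q0=[P3] Q1=[P2] Q2=[]
t=37-38: P3@Q0 runs 1, rem=2, I/O yield, promote→Q0. Q0=[P3] Q1=[P2] Q2=[]
t=38-39: P3@Q0 runs 1, rem=1, I/O yield, promote→Q0. Q0=[P3] Q1=[P2] Q2=[]
t=39-40: P3@Q0 runs 1, rem=0, completes. Q0=[] Q1=[P2] Q2=[]
t=40-46: P2@Q1 runs 6, rem=6, quantum used, demote→Q2. Q0=[] Q1=[] Q2=[P2]
t=46-52: P2@Q2 runs 6, rem=0, completes. Q0=[] Q1=[] Q2=[]

Answer: 0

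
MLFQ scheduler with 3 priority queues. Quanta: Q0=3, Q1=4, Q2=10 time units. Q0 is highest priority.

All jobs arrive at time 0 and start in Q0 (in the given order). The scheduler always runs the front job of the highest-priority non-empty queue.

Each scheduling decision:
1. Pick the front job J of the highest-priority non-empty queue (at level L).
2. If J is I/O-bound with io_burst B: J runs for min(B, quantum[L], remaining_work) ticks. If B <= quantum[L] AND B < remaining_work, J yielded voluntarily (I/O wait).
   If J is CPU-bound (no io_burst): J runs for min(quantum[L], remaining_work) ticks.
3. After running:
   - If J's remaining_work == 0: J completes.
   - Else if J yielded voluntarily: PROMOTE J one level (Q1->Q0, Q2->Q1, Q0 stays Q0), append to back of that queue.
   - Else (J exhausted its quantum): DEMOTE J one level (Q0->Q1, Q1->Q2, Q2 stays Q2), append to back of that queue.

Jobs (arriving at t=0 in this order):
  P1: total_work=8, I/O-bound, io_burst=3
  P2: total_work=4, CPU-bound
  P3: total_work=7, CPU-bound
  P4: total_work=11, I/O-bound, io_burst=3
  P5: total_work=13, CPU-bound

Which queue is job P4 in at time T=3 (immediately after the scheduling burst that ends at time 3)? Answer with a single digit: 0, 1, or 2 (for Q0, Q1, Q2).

Answer: 0

Derivation:
t=0-3: P1@Q0 runs 3, rem=5, I/O yield, promote→Q0. Q0=[P2,P3,P4,P5,P1] Q1=[] Q2=[]
t=3-6: P2@Q0 runs 3, rem=1, quantum used, demote→Q1. Q0=[P3,P4,P5,P1] Q1=[P2] Q2=[]
t=6-9: P3@Q0 runs 3, rem=4, quantum used, demote→Q1. Q0=[P4,P5,P1] Q1=[P2,P3] Q2=[]
t=9-12: P4@Q0 runs 3, rem=8, I/O yield, promote→Q0. Q0=[P5,P1,P4] Q1=[P2,P3] Q2=[]
t=12-15: P5@Q0 runs 3, rem=10, quantum used, demote→Q1. Q0=[P1,P4] Q1=[P2,P3,P5] Q2=[]
t=15-18: P1@Q0 runs 3, rem=2, I/O yield, promote→Q0. Q0=[P4,P1] Q1=[P2,P3,P5] Q2=[]
t=18-21: P4@Q0 runs 3, rem=5, I/O yield, promote→Q0. Q0=[P1,P4] Q1=[P2,P3,P5] Q2=[]
t=21-23: P1@Q0 runs 2, rem=0, completes. Q0=[P4] Q1=[P2,P3,P5] Q2=[]
t=23-26: P4@Q0 runs 3, rem=2, I/O yield, promote→Q0. Q0=[P4] Q1=[P2,P3,P5] Q2=[]
t=26-28: P4@Q0 runs 2, rem=0, completes. Q0=[] Q1=[P2,P3,P5] Q2=[]
t=28-29: P2@Q1 runs 1, rem=0, completes. Q0=[] Q1=[P3,P5] Q2=[]
t=29-33: P3@Q1 runs 4, rem=0, completes. Q0=[] Q1=[P5] Q2=[]
t=33-37: P5@Q1 runs 4, rem=6, quantum used, demote→Q2. Q0=[] Q1=[] Q2=[P5]
t=37-43: P5@Q2 runs 6, rem=0, completes. Q0=[] Q1=[] Q2=[]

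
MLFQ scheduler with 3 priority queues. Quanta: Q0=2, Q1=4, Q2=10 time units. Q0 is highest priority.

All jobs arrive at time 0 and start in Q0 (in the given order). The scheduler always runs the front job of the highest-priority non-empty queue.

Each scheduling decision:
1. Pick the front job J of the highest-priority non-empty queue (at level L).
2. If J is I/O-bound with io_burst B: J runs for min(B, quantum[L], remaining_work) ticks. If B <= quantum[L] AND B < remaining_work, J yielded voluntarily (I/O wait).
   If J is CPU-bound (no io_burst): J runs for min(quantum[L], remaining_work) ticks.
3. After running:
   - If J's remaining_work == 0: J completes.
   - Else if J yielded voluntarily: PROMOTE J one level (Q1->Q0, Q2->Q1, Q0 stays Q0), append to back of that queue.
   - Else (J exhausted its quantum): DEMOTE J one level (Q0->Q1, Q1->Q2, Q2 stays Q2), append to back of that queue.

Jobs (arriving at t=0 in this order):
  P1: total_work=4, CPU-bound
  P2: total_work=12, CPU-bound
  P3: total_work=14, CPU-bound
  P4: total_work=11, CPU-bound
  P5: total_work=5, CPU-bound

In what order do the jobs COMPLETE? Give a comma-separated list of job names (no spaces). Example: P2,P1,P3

Answer: P1,P5,P2,P3,P4

Derivation:
t=0-2: P1@Q0 runs 2, rem=2, quantum used, demote→Q1. Q0=[P2,P3,P4,P5] Q1=[P1] Q2=[]
t=2-4: P2@Q0 runs 2, rem=10, quantum used, demote→Q1. Q0=[P3,P4,P5] Q1=[P1,P2] Q2=[]
t=4-6: P3@Q0 runs 2, rem=12, quantum used, demote→Q1. Q0=[P4,P5] Q1=[P1,P2,P3] Q2=[]
t=6-8: P4@Q0 runs 2, rem=9, quantum used, demote→Q1. Q0=[P5] Q1=[P1,P2,P3,P4] Q2=[]
t=8-10: P5@Q0 runs 2, rem=3, quantum used, demote→Q1. Q0=[] Q1=[P1,P2,P3,P4,P5] Q2=[]
t=10-12: P1@Q1 runs 2, rem=0, completes. Q0=[] Q1=[P2,P3,P4,P5] Q2=[]
t=12-16: P2@Q1 runs 4, rem=6, quantum used, demote→Q2. Q0=[] Q1=[P3,P4,P5] Q2=[P2]
t=16-20: P3@Q1 runs 4, rem=8, quantum used, demote→Q2. Q0=[] Q1=[P4,P5] Q2=[P2,P3]
t=20-24: P4@Q1 runs 4, rem=5, quantum used, demote→Q2. Q0=[] Q1=[P5] Q2=[P2,P3,P4]
t=24-27: P5@Q1 runs 3, rem=0, completes. Q0=[] Q1=[] Q2=[P2,P3,P4]
t=27-33: P2@Q2 runs 6, rem=0, completes. Q0=[] Q1=[] Q2=[P3,P4]
t=33-41: P3@Q2 runs 8, rem=0, completes. Q0=[] Q1=[] Q2=[P4]
t=41-46: P4@Q2 runs 5, rem=0, completes. Q0=[] Q1=[] Q2=[]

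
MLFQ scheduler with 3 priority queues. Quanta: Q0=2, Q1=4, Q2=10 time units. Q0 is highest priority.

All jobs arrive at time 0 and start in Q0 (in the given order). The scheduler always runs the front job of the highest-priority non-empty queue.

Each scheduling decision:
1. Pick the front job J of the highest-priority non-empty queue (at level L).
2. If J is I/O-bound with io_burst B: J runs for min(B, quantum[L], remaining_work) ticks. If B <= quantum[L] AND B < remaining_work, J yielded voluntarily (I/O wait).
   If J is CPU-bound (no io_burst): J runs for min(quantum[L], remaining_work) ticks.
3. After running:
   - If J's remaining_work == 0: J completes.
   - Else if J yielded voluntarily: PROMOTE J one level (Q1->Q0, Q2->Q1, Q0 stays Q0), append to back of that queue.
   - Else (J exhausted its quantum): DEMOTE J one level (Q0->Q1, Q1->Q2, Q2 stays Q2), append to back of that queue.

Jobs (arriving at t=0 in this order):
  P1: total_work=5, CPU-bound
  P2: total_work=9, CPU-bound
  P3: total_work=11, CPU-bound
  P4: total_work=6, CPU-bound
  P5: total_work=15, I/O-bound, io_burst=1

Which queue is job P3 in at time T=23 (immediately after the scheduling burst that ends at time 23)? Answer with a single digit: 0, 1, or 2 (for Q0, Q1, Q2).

t=0-2: P1@Q0 runs 2, rem=3, quantum used, demote→Q1. Q0=[P2,P3,P4,P5] Q1=[P1] Q2=[]
t=2-4: P2@Q0 runs 2, rem=7, quantum used, demote→Q1. Q0=[P3,P4,P5] Q1=[P1,P2] Q2=[]
t=4-6: P3@Q0 runs 2, rem=9, quantum used, demote→Q1. Q0=[P4,P5] Q1=[P1,P2,P3] Q2=[]
t=6-8: P4@Q0 runs 2, rem=4, quantum used, demote→Q1. Q0=[P5] Q1=[P1,P2,P3,P4] Q2=[]
t=8-9: P5@Q0 runs 1, rem=14, I/O yield, promote→Q0. Q0=[P5] Q1=[P1,P2,P3,P4] Q2=[]
t=9-10: P5@Q0 runs 1, rem=13, I/O yield, promote→Q0. Q0=[P5] Q1=[P1,P2,P3,P4] Q2=[]
t=10-11: P5@Q0 runs 1, rem=12, I/O yield, promote→Q0. Q0=[P5] Q1=[P1,P2,P3,P4] Q2=[]
t=11-12: P5@Q0 runs 1, rem=11, I/O yield, promote→Q0. Q0=[P5] Q1=[P1,P2,P3,P4] Q2=[]
t=12-13: P5@Q0 runs 1, rem=10, I/O yield, promote→Q0. Q0=[P5] Q1=[P1,P2,P3,P4] Q2=[]
t=13-14: P5@Q0 runs 1, rem=9, I/O yield, promote→Q0. Q0=[P5] Q1=[P1,P2,P3,P4] Q2=[]
t=14-15: P5@Q0 runs 1, rem=8, I/O yield, promote→Q0. Q0=[P5] Q1=[P1,P2,P3,P4] Q2=[]
t=15-16: P5@Q0 runs 1, rem=7, I/O yield, promote→Q0. Q0=[P5] Q1=[P1,P2,P3,P4] Q2=[]
t=16-17: P5@Q0 runs 1, rem=6, I/O yield, promote→Q0. Q0=[P5] Q1=[P1,P2,P3,P4] Q2=[]
t=17-18: P5@Q0 runs 1, rem=5, I/O yield, promote→Q0. Q0=[P5] Q1=[P1,P2,P3,P4] Q2=[]
t=18-19: P5@Q0 runs 1, rem=4, I/O yield, promote→Q0. Q0=[P5] Q1=[P1,P2,P3,P4] Q2=[]
t=19-20: P5@Q0 runs 1, rem=3, I/O yield, promote→Q0. Q0=[P5] Q1=[P1,P2,P3,P4] Q2=[]
t=20-21: P5@Q0 runs 1, rem=2, I/O yield, promote→Q0. Q0=[P5] Q1=[P1,P2,P3,P4] Q2=[]
t=21-22: P5@Q0 runs 1, rem=1, I/O yield, promote→Q0. Q0=[P5] Q1=[P1,P2,P3,P4] Q2=[]
t=22-23: P5@Q0 runs 1, rem=0, completes. Q0=[] Q1=[P1,P2,P3,P4] Q2=[]
t=23-26: P1@Q1 runs 3, rem=0, completes. Q0=[] Q1=[P2,P3,P4] Q2=[]
t=26-30: P2@Q1 runs 4, rem=3, quantum used, demote→Q2. Q0=[] Q1=[P3,P4] Q2=[P2]
t=30-34: P3@Q1 runs 4, rem=5, quantum used, demote→Q2. Q0=[] Q1=[P4] Q2=[P2,P3]
t=34-38: P4@Q1 runs 4, rem=0, completes. Q0=[] Q1=[] Q2=[P2,P3]
t=38-41: P2@Q2 runs 3, rem=0, completes. Q0=[] Q1=[] Q2=[P3]
t=41-46: P3@Q2 runs 5, rem=0, completes. Q0=[] Q1=[] Q2=[]

Answer: 1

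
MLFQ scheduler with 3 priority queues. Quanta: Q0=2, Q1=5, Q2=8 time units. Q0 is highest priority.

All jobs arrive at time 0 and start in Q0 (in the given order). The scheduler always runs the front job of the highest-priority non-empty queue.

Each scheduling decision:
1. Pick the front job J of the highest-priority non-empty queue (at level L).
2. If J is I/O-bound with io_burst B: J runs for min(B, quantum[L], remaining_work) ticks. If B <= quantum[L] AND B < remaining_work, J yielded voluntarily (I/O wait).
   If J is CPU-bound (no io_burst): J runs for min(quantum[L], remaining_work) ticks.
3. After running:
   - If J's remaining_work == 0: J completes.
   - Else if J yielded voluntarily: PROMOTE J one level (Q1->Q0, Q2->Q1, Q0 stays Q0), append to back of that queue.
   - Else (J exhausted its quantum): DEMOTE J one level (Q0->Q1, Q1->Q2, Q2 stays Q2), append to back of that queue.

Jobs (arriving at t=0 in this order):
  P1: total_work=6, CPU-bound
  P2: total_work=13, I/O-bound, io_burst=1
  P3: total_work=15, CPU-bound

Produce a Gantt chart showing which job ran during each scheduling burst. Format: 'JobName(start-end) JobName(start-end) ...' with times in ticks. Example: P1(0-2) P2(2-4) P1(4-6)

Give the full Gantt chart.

t=0-2: P1@Q0 runs 2, rem=4, quantum used, demote→Q1. Q0=[P2,P3] Q1=[P1] Q2=[]
t=2-3: P2@Q0 runs 1, rem=12, I/O yield, promote→Q0. Q0=[P3,P2] Q1=[P1] Q2=[]
t=3-5: P3@Q0 runs 2, rem=13, quantum used, demote→Q1. Q0=[P2] Q1=[P1,P3] Q2=[]
t=5-6: P2@Q0 runs 1, rem=11, I/O yield, promote→Q0. Q0=[P2] Q1=[P1,P3] Q2=[]
t=6-7: P2@Q0 runs 1, rem=10, I/O yield, promote→Q0. Q0=[P2] Q1=[P1,P3] Q2=[]
t=7-8: P2@Q0 runs 1, rem=9, I/O yield, promote→Q0. Q0=[P2] Q1=[P1,P3] Q2=[]
t=8-9: P2@Q0 runs 1, rem=8, I/O yield, promote→Q0. Q0=[P2] Q1=[P1,P3] Q2=[]
t=9-10: P2@Q0 runs 1, rem=7, I/O yield, promote→Q0. Q0=[P2] Q1=[P1,P3] Q2=[]
t=10-11: P2@Q0 runs 1, rem=6, I/O yield, promote→Q0. Q0=[P2] Q1=[P1,P3] Q2=[]
t=11-12: P2@Q0 runs 1, rem=5, I/O yield, promote→Q0. Q0=[P2] Q1=[P1,P3] Q2=[]
t=12-13: P2@Q0 runs 1, rem=4, I/O yield, promote→Q0. Q0=[P2] Q1=[P1,P3] Q2=[]
t=13-14: P2@Q0 runs 1, rem=3, I/O yield, promote→Q0. Q0=[P2] Q1=[P1,P3] Q2=[]
t=14-15: P2@Q0 runs 1, rem=2, I/O yield, promote→Q0. Q0=[P2] Q1=[P1,P3] Q2=[]
t=15-16: P2@Q0 runs 1, rem=1, I/O yield, promote→Q0. Q0=[P2] Q1=[P1,P3] Q2=[]
t=16-17: P2@Q0 runs 1, rem=0, completes. Q0=[] Q1=[P1,P3] Q2=[]
t=17-21: P1@Q1 runs 4, rem=0, completes. Q0=[] Q1=[P3] Q2=[]
t=21-26: P3@Q1 runs 5, rem=8, quantum used, demote→Q2. Q0=[] Q1=[] Q2=[P3]
t=26-34: P3@Q2 runs 8, rem=0, completes. Q0=[] Q1=[] Q2=[]

Answer: P1(0-2) P2(2-3) P3(3-5) P2(5-6) P2(6-7) P2(7-8) P2(8-9) P2(9-10) P2(10-11) P2(11-12) P2(12-13) P2(13-14) P2(14-15) P2(15-16) P2(16-17) P1(17-21) P3(21-26) P3(26-34)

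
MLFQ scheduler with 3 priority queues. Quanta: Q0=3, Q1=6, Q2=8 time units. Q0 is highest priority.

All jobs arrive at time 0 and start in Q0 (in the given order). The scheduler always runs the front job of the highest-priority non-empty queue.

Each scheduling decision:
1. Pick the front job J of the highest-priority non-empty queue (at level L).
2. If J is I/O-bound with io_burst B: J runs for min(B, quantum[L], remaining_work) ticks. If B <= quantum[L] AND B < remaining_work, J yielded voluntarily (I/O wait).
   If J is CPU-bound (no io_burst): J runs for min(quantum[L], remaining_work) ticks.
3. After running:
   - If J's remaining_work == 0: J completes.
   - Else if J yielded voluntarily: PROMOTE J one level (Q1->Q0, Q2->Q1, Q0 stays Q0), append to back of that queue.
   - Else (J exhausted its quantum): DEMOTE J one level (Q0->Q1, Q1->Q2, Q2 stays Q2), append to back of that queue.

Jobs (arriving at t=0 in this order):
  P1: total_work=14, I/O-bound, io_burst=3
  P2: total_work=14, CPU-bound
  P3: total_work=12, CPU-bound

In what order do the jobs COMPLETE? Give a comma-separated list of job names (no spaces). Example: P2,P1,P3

Answer: P1,P2,P3

Derivation:
t=0-3: P1@Q0 runs 3, rem=11, I/O yield, promote→Q0. Q0=[P2,P3,P1] Q1=[] Q2=[]
t=3-6: P2@Q0 runs 3, rem=11, quantum used, demote→Q1. Q0=[P3,P1] Q1=[P2] Q2=[]
t=6-9: P3@Q0 runs 3, rem=9, quantum used, demote→Q1. Q0=[P1] Q1=[P2,P3] Q2=[]
t=9-12: P1@Q0 runs 3, rem=8, I/O yield, promote→Q0. Q0=[P1] Q1=[P2,P3] Q2=[]
t=12-15: P1@Q0 runs 3, rem=5, I/O yield, promote→Q0. Q0=[P1] Q1=[P2,P3] Q2=[]
t=15-18: P1@Q0 runs 3, rem=2, I/O yield, promote→Q0. Q0=[P1] Q1=[P2,P3] Q2=[]
t=18-20: P1@Q0 runs 2, rem=0, completes. Q0=[] Q1=[P2,P3] Q2=[]
t=20-26: P2@Q1 runs 6, rem=5, quantum used, demote→Q2. Q0=[] Q1=[P3] Q2=[P2]
t=26-32: P3@Q1 runs 6, rem=3, quantum used, demote→Q2. Q0=[] Q1=[] Q2=[P2,P3]
t=32-37: P2@Q2 runs 5, rem=0, completes. Q0=[] Q1=[] Q2=[P3]
t=37-40: P3@Q2 runs 3, rem=0, completes. Q0=[] Q1=[] Q2=[]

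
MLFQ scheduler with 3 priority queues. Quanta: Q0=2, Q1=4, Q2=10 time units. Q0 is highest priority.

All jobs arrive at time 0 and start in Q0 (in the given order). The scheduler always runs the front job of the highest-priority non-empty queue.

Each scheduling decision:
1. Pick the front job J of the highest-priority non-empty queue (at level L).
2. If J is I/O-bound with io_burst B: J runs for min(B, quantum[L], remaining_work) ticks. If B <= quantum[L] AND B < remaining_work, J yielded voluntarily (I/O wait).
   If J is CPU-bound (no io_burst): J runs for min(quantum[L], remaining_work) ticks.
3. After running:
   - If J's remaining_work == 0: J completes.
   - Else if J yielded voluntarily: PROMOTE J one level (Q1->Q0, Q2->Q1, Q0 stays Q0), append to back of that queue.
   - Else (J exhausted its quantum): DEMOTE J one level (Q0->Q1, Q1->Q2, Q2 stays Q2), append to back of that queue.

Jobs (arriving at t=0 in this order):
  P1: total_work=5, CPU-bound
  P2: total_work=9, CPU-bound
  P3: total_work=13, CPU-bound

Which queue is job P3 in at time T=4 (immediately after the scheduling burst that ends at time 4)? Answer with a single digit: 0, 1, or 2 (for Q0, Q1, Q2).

t=0-2: P1@Q0 runs 2, rem=3, quantum used, demote→Q1. Q0=[P2,P3] Q1=[P1] Q2=[]
t=2-4: P2@Q0 runs 2, rem=7, quantum used, demote→Q1. Q0=[P3] Q1=[P1,P2] Q2=[]
t=4-6: P3@Q0 runs 2, rem=11, quantum used, demote→Q1. Q0=[] Q1=[P1,P2,P3] Q2=[]
t=6-9: P1@Q1 runs 3, rem=0, completes. Q0=[] Q1=[P2,P3] Q2=[]
t=9-13: P2@Q1 runs 4, rem=3, quantum used, demote→Q2. Q0=[] Q1=[P3] Q2=[P2]
t=13-17: P3@Q1 runs 4, rem=7, quantum used, demote→Q2. Q0=[] Q1=[] Q2=[P2,P3]
t=17-20: P2@Q2 runs 3, rem=0, completes. Q0=[] Q1=[] Q2=[P3]
t=20-27: P3@Q2 runs 7, rem=0, completes. Q0=[] Q1=[] Q2=[]

Answer: 0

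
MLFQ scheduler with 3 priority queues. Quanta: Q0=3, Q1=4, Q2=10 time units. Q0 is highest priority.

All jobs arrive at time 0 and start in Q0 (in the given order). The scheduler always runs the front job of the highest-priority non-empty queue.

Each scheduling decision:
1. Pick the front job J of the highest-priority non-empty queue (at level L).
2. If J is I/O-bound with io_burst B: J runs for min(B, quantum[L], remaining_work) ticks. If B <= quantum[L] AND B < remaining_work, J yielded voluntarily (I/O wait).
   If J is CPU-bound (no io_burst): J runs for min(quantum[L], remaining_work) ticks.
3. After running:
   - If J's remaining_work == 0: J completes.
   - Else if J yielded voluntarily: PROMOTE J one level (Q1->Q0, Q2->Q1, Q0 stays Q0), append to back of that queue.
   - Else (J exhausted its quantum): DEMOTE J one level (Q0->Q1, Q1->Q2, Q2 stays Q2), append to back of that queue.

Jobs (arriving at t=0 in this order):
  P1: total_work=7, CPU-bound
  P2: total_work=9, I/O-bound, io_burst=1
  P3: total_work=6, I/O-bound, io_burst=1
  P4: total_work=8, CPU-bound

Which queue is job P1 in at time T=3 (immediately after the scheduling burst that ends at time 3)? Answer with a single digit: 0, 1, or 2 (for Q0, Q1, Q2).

Answer: 1

Derivation:
t=0-3: P1@Q0 runs 3, rem=4, quantum used, demote→Q1. Q0=[P2,P3,P4] Q1=[P1] Q2=[]
t=3-4: P2@Q0 runs 1, rem=8, I/O yield, promote→Q0. Q0=[P3,P4,P2] Q1=[P1] Q2=[]
t=4-5: P3@Q0 runs 1, rem=5, I/O yield, promote→Q0. Q0=[P4,P2,P3] Q1=[P1] Q2=[]
t=5-8: P4@Q0 runs 3, rem=5, quantum used, demote→Q1. Q0=[P2,P3] Q1=[P1,P4] Q2=[]
t=8-9: P2@Q0 runs 1, rem=7, I/O yield, promote→Q0. Q0=[P3,P2] Q1=[P1,P4] Q2=[]
t=9-10: P3@Q0 runs 1, rem=4, I/O yield, promote→Q0. Q0=[P2,P3] Q1=[P1,P4] Q2=[]
t=10-11: P2@Q0 runs 1, rem=6, I/O yield, promote→Q0. Q0=[P3,P2] Q1=[P1,P4] Q2=[]
t=11-12: P3@Q0 runs 1, rem=3, I/O yield, promote→Q0. Q0=[P2,P3] Q1=[P1,P4] Q2=[]
t=12-13: P2@Q0 runs 1, rem=5, I/O yield, promote→Q0. Q0=[P3,P2] Q1=[P1,P4] Q2=[]
t=13-14: P3@Q0 runs 1, rem=2, I/O yield, promote→Q0. Q0=[P2,P3] Q1=[P1,P4] Q2=[]
t=14-15: P2@Q0 runs 1, rem=4, I/O yield, promote→Q0. Q0=[P3,P2] Q1=[P1,P4] Q2=[]
t=15-16: P3@Q0 runs 1, rem=1, I/O yield, promote→Q0. Q0=[P2,P3] Q1=[P1,P4] Q2=[]
t=16-17: P2@Q0 runs 1, rem=3, I/O yield, promote→Q0. Q0=[P3,P2] Q1=[P1,P4] Q2=[]
t=17-18: P3@Q0 runs 1, rem=0, completes. Q0=[P2] Q1=[P1,P4] Q2=[]
t=18-19: P2@Q0 runs 1, rem=2, I/O yield, promote→Q0. Q0=[P2] Q1=[P1,P4] Q2=[]
t=19-20: P2@Q0 runs 1, rem=1, I/O yield, promote→Q0. Q0=[P2] Q1=[P1,P4] Q2=[]
t=20-21: P2@Q0 runs 1, rem=0, completes. Q0=[] Q1=[P1,P4] Q2=[]
t=21-25: P1@Q1 runs 4, rem=0, completes. Q0=[] Q1=[P4] Q2=[]
t=25-29: P4@Q1 runs 4, rem=1, quantum used, demote→Q2. Q0=[] Q1=[] Q2=[P4]
t=29-30: P4@Q2 runs 1, rem=0, completes. Q0=[] Q1=[] Q2=[]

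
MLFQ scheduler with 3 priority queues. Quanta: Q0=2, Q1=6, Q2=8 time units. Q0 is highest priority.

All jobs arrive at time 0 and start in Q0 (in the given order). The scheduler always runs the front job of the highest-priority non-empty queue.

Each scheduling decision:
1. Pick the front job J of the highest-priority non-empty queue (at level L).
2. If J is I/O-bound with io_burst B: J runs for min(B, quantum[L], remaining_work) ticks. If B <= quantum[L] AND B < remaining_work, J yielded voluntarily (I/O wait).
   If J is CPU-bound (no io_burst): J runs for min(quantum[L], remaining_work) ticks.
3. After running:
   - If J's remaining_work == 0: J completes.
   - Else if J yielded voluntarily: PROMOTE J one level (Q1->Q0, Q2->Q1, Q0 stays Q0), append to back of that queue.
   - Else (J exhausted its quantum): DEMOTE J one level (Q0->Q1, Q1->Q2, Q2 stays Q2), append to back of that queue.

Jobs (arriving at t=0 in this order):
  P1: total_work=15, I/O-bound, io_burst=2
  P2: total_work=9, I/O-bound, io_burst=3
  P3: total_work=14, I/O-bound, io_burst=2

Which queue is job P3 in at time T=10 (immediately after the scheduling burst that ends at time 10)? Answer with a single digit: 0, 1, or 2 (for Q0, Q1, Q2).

t=0-2: P1@Q0 runs 2, rem=13, I/O yield, promote→Q0. Q0=[P2,P3,P1] Q1=[] Q2=[]
t=2-4: P2@Q0 runs 2, rem=7, quantum used, demote→Q1. Q0=[P3,P1] Q1=[P2] Q2=[]
t=4-6: P3@Q0 runs 2, rem=12, I/O yield, promote→Q0. Q0=[P1,P3] Q1=[P2] Q2=[]
t=6-8: P1@Q0 runs 2, rem=11, I/O yield, promote→Q0. Q0=[P3,P1] Q1=[P2] Q2=[]
t=8-10: P3@Q0 runs 2, rem=10, I/O yield, promote→Q0. Q0=[P1,P3] Q1=[P2] Q2=[]
t=10-12: P1@Q0 runs 2, rem=9, I/O yield, promote→Q0. Q0=[P3,P1] Q1=[P2] Q2=[]
t=12-14: P3@Q0 runs 2, rem=8, I/O yield, promote→Q0. Q0=[P1,P3] Q1=[P2] Q2=[]
t=14-16: P1@Q0 runs 2, rem=7, I/O yield, promote→Q0. Q0=[P3,P1] Q1=[P2] Q2=[]
t=16-18: P3@Q0 runs 2, rem=6, I/O yield, promote→Q0. Q0=[P1,P3] Q1=[P2] Q2=[]
t=18-20: P1@Q0 runs 2, rem=5, I/O yield, promote→Q0. Q0=[P3,P1] Q1=[P2] Q2=[]
t=20-22: P3@Q0 runs 2, rem=4, I/O yield, promote→Q0. Q0=[P1,P3] Q1=[P2] Q2=[]
t=22-24: P1@Q0 runs 2, rem=3, I/O yield, promote→Q0. Q0=[P3,P1] Q1=[P2] Q2=[]
t=24-26: P3@Q0 runs 2, rem=2, I/O yield, promote→Q0. Q0=[P1,P3] Q1=[P2] Q2=[]
t=26-28: P1@Q0 runs 2, rem=1, I/O yield, promote→Q0. Q0=[P3,P1] Q1=[P2] Q2=[]
t=28-30: P3@Q0 runs 2, rem=0, completes. Q0=[P1] Q1=[P2] Q2=[]
t=30-31: P1@Q0 runs 1, rem=0, completes. Q0=[] Q1=[P2] Q2=[]
t=31-34: P2@Q1 runs 3, rem=4, I/O yield, promote→Q0. Q0=[P2] Q1=[] Q2=[]
t=34-36: P2@Q0 runs 2, rem=2, quantum used, demote→Q1. Q0=[] Q1=[P2] Q2=[]
t=36-38: P2@Q1 runs 2, rem=0, completes. Q0=[] Q1=[] Q2=[]

Answer: 0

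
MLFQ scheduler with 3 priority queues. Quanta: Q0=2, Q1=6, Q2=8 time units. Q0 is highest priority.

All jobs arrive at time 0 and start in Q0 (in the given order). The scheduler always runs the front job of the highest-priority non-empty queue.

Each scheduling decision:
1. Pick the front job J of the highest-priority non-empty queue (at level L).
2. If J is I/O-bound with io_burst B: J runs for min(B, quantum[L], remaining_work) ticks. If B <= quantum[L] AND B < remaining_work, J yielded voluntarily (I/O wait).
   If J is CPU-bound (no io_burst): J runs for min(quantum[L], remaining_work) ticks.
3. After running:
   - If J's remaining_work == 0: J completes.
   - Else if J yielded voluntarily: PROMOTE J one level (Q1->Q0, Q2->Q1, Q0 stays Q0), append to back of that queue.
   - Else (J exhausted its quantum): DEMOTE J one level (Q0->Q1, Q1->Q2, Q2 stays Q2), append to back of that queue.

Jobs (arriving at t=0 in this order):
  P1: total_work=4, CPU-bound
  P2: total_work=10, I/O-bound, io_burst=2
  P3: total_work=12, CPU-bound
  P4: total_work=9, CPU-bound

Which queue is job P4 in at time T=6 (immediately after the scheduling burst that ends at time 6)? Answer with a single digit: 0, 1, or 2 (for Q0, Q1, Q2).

t=0-2: P1@Q0 runs 2, rem=2, quantum used, demote→Q1. Q0=[P2,P3,P4] Q1=[P1] Q2=[]
t=2-4: P2@Q0 runs 2, rem=8, I/O yield, promote→Q0. Q0=[P3,P4,P2] Q1=[P1] Q2=[]
t=4-6: P3@Q0 runs 2, rem=10, quantum used, demote→Q1. Q0=[P4,P2] Q1=[P1,P3] Q2=[]
t=6-8: P4@Q0 runs 2, rem=7, quantum used, demote→Q1. Q0=[P2] Q1=[P1,P3,P4] Q2=[]
t=8-10: P2@Q0 runs 2, rem=6, I/O yield, promote→Q0. Q0=[P2] Q1=[P1,P3,P4] Q2=[]
t=10-12: P2@Q0 runs 2, rem=4, I/O yield, promote→Q0. Q0=[P2] Q1=[P1,P3,P4] Q2=[]
t=12-14: P2@Q0 runs 2, rem=2, I/O yield, promote→Q0. Q0=[P2] Q1=[P1,P3,P4] Q2=[]
t=14-16: P2@Q0 runs 2, rem=0, completes. Q0=[] Q1=[P1,P3,P4] Q2=[]
t=16-18: P1@Q1 runs 2, rem=0, completes. Q0=[] Q1=[P3,P4] Q2=[]
t=18-24: P3@Q1 runs 6, rem=4, quantum used, demote→Q2. Q0=[] Q1=[P4] Q2=[P3]
t=24-30: P4@Q1 runs 6, rem=1, quantum used, demote→Q2. Q0=[] Q1=[] Q2=[P3,P4]
t=30-34: P3@Q2 runs 4, rem=0, completes. Q0=[] Q1=[] Q2=[P4]
t=34-35: P4@Q2 runs 1, rem=0, completes. Q0=[] Q1=[] Q2=[]

Answer: 0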